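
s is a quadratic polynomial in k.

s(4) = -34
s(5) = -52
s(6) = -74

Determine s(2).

Write s(k) = ak² + bk + c; the 3 given values yield a linear system in the 3 coefficients.
Solving, s(k) = -2k² - 2.
Then s(2) = -10.

-10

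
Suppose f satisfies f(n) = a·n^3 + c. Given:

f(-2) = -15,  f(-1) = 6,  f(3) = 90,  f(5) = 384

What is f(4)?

201

From f(-2) = -15 and f(-1) = 6: -8a + c = -15 and -1a + c = 6.
Subtracting: 7a = 21, so a = 3; then c = -15 − 3·(-8) = 9.
So f(n) = 3n³ + 9, and f(4) = 201.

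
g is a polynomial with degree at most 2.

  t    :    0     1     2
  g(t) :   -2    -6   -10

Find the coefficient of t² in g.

0

First differences: -4, -4.
Level-1 differences are constant, so g has degree 1.
Fitting a degree-1 polynomial gives g(t) = -4t - 2.
The coefficient of t² is 0.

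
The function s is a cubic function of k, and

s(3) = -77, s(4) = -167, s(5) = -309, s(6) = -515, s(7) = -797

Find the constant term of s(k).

1

First differences: -90, -142, -206, -282. Second differences: -52, -64, -76. Third differences: -12, -12.
Level-3 differences are constant, so s has degree 3.
Fitting a degree-3 polynomial gives s(k) = -2k³ - 2k² - 2k + 1.
The constant term is s(0) = 1.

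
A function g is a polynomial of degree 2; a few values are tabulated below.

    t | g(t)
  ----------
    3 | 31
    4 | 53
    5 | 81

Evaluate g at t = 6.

115

Write g(t) = at² + bt + c; the 3 given values yield a linear system in the 3 coefficients.
Solving, g(t) = 3t² + t + 1.
Then g(6) = 115.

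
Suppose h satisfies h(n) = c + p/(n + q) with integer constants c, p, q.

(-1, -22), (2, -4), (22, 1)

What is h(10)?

0

(h(n) − c)(n + q) = p for each data point; the three points give a linear system in c and q, then p follows.
Solving: c = 2, q = 2, p = -24, so h(n) = 2 − 24/(n + 2).
Then h(10) = 2 − 24/12 = 0.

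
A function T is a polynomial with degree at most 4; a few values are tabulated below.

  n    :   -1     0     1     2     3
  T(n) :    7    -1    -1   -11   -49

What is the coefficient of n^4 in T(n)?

Write T(n) = an^4 + bn³ + cn² + dn + e; the 5 given values yield a linear system in the 5 coefficients.
Solving, the leading coefficient vanishes, and T(n) = -3n³ + 4n² - n - 1.
The coefficient of n^4 is 0.

0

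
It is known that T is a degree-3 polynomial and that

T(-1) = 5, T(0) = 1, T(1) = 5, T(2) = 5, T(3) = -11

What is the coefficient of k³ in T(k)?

-2

First differences: -4, 4, 0, -16. Second differences: 8, -4, -16. Third differences: -12, -12.
Level-3 differences are constant, so T has degree 3.
Fitting a degree-3 polynomial gives T(k) = -2k³ + 4k² + 2k + 1.
The coefficient of k³ is -2.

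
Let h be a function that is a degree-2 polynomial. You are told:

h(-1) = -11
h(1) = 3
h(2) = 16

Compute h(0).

-6

Write h(x) = ax² + bx + c; the 3 given values yield a linear system in the 3 coefficients.
Solving, h(x) = 2x² + 7x - 6.
Then h(0) = -6.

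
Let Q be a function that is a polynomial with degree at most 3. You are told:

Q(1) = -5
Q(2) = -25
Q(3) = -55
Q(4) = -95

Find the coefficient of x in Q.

First differences: -20, -30, -40. Second differences: -10, -10.
Level-2 differences are constant, so Q has degree 2.
Fitting a degree-2 polynomial gives Q(x) = -5x² - 5x + 5.
The coefficient of x is -5.

-5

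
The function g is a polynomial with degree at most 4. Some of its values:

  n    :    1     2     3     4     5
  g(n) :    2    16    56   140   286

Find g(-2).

Write g(n) = an^4 + bn³ + cn² + dn + e; the 5 given values yield a linear system in the 5 coefficients.
Solving, the leading coefficient vanishes, and g(n) = 3n³ - 5n² + 8n - 4.
Then g(-2) = -64.

-64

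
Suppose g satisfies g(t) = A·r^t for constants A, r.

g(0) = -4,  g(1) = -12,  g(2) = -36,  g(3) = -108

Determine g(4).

-324

Consecutive ratio: -12/(-4) = 3, and -36/(-12) = 3, so r = 3.
Then A·3^0 = -4 gives A = -4, and g(t) = -4·3^t.
g(4) = -4·3^4 = -324.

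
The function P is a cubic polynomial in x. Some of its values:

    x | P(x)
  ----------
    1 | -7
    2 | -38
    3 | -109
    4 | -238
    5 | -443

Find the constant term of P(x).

Write P(x) = ax³ + bx² + cx + d; the 5 given values yield a linear system in the 4 coefficients.
Solving, P(x) = -3x³ - 2x² - 4x + 2.
The constant term is P(0) = 2.

2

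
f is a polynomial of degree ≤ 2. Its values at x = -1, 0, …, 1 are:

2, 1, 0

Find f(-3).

4

First differences: -1, -1.
Level-1 differences are constant, so f has degree 1.
Fitting a degree-1 polynomial gives f(x) = -x + 1.
Then f(-3) = 4.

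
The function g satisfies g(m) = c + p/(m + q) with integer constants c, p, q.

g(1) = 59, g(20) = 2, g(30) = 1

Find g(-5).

-13

(g(m) − c)(m + q) = p for each data point; the three points give a linear system in c and q, then p follows.
Solving: c = -1, q = 0, p = 60, so g(m) = -1 + 60/(m + 0).
Then g(-5) = -1 + 60/(-5) = -13.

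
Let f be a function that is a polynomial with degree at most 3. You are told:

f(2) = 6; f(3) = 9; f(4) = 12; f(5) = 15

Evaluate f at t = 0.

0

First differences: 3, 3, 3.
Level-1 differences are constant, so f has degree 1.
Fitting a degree-1 polynomial gives f(t) = 3t.
Then f(0) = 0.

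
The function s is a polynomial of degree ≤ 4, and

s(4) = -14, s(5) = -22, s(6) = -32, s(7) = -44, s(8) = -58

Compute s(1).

First differences: -8, -10, -12, -14. Second differences: -2, -2, -2.
Level-2 differences are constant, so s has degree 2.
Fitting a degree-2 polynomial gives s(m) = -m² + m - 2.
Then s(1) = -2.

-2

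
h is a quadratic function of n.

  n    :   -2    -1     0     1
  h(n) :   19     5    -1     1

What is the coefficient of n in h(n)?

Write h(n) = an² + bn + c; the 4 given values yield a linear system in the 3 coefficients.
Solving, h(n) = 4n² - 2n - 1.
The coefficient of n is -2.

-2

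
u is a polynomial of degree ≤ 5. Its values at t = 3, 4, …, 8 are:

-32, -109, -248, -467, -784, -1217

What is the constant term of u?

First differences: -77, -139, -219, -317, -433. Second differences: -62, -80, -98, -116. Third differences: -18, -18, -18.
Level-3 differences are constant, so u has degree 3.
Fitting a degree-3 polynomial gives u(t) = -3t³ + 5t² - t + 7.
The constant term is u(0) = 7.

7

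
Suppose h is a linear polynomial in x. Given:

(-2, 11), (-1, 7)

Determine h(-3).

15

Write h(x) = ax + b; the 2 given values yield a linear system in the 2 coefficients.
Solving, h(x) = -4x + 3.
Then h(-3) = 15.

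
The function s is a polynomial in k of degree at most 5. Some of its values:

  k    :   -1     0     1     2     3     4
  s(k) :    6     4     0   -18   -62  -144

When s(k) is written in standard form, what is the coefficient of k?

-1

First differences: -2, -4, -18, -44, -82. Second differences: -2, -14, -26, -38. Third differences: -12, -12, -12.
Level-3 differences are constant, so s has degree 3.
Fitting a degree-3 polynomial gives s(k) = -2k³ - k² - k + 4.
The coefficient of k is -1.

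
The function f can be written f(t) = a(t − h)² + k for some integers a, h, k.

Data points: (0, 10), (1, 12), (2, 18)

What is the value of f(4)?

First differences 2, 6; second difference 4 = 2a, so a = 2.
Expanding, the t-coefficient is −2ah = -4h; matching it to the data gives h = 0, and then k = 10.
So f(t) = 2(t + 0)² + 10.
f(4) = 2·4² + 10 = 42.

42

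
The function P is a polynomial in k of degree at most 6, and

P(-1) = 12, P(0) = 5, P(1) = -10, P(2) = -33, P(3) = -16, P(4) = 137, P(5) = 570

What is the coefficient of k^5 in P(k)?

0

Write P(k) = ak^6 + bk^5 + ck^4 + dk³ + ek² + pk + q; the 7 given values yield a linear system in the 7 coefficients.
Solving, the top 2 coefficients vanish, and P(k) = 2k^4 - 4k³ - 6k² - 7k + 5.
The coefficient of k^5 is 0.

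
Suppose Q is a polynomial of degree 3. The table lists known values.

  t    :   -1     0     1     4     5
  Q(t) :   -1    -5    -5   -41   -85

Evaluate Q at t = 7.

Write Q(t) = at³ + bt² + ct + d; the 5 given values yield a linear system in the 4 coefficients.
Solving, Q(t) = -t³ + 2t² - t - 5.
Then Q(7) = -257.

-257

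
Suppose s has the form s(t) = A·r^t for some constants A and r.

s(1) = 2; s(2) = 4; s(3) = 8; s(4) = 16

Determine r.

Consecutive ratio: 4/2 = 2, and 8/4 = 2, so r = 2.
Then A·2^1 = 2 gives A = 1, and s(t) = 1·2^t.

2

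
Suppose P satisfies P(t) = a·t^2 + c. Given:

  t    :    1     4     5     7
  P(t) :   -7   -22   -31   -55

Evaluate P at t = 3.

-15

From P(1) = -7 and P(4) = -22: 1a + c = -7 and 16a + c = -22.
Subtracting: 15a = -15, so a = -1; then c = -7 − (-1)·1 = -6.
So P(t) = -1t² − 6, and P(3) = -15.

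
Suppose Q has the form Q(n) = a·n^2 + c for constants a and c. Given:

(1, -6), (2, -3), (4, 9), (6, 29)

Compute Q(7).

42

From Q(1) = -6 and Q(2) = -3: 1a + c = -6 and 4a + c = -3.
Subtracting: 3a = 3, so a = 1; then c = -6 − 1·1 = -7.
So Q(n) = 1n² − 7, and Q(7) = 42.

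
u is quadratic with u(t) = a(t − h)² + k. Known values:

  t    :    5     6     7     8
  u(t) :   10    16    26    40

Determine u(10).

First differences 6, 10, 14; second difference 4 = 2a, so a = 2.
Expanding, the t-coefficient is −2ah = -4h; matching it to the data gives h = 4, and then k = 8.
So u(t) = 2(t − 4)² + 8.
u(10) = 2·6² + 8 = 80.

80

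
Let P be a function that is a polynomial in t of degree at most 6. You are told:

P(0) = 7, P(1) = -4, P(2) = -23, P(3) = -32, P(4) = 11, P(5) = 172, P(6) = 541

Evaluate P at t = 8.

2383

Write P(t) = at^6 + bt^5 + ct^4 + dt³ + et² + pt + q; the 7 given values yield a linear system in the 7 coefficients.
Solving, the top 2 coefficients vanish, and P(t) = t^4 - 3t³ - 2t² - 7t + 7.
Then P(8) = 2383.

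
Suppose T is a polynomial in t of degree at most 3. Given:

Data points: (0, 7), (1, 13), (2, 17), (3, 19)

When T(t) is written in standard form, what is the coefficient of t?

7

First differences: 6, 4, 2. Second differences: -2, -2.
Level-2 differences are constant, so T has degree 2.
Fitting a degree-2 polynomial gives T(t) = -t² + 7t + 7.
The coefficient of t is 7.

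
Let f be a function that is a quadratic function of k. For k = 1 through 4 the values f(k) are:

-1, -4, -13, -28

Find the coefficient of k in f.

6

Write f(k) = ak² + bk + c; the 4 given values yield a linear system in the 3 coefficients.
Solving, f(k) = -3k² + 6k - 4.
The coefficient of k is 6.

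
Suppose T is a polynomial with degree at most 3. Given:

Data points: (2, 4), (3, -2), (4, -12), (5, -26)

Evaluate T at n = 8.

-92

First differences: -6, -10, -14. Second differences: -4, -4.
Level-2 differences are constant, so T has degree 2.
Fitting a degree-2 polynomial gives T(n) = -2n² + 4n + 4.
Then T(8) = -92.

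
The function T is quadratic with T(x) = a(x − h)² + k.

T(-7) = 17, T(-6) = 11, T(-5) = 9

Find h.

-5

First differences -6, -2; second difference 4 = 2a, so a = 2.
Expanding, the x-coefficient is −2ah = -4h; matching it to the data gives h = -5, and then k = 9.
So T(x) = 2(x + 5)² + 9.
Hence h = -5.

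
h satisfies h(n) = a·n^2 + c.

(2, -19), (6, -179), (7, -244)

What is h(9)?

From h(2) = -19 and h(6) = -179: 4a + c = -19 and 36a + c = -179.
Subtracting: 32a = -160, so a = -5; then c = -19 − (-5)·4 = 1.
So h(n) = -5n² + 1, and h(9) = -404.

-404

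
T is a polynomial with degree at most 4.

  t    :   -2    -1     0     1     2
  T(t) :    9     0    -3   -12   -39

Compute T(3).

Write T(t) = at^4 + bt³ + ct² + dt + e; the 5 given values yield a linear system in the 5 coefficients.
Solving, the leading coefficient vanishes, and T(t) = -2t³ - 3t² - 4t - 3.
Then T(3) = -96.

-96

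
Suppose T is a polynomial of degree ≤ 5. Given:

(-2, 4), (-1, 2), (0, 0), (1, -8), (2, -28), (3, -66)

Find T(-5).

First differences: -2, -2, -8, -20, -38. Second differences: 0, -6, -12, -18. Third differences: -6, -6, -6.
Level-3 differences are constant, so T has degree 3.
Fitting a degree-3 polynomial gives T(k) = -k³ - 3k² - 4k.
Then T(-5) = 70.

70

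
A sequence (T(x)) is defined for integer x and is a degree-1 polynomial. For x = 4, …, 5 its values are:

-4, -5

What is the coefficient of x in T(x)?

-1

Write T(x) = ax + b; the 2 given values yield a linear system in the 2 coefficients.
Solving, T(x) = -x.
The coefficient of x is -1.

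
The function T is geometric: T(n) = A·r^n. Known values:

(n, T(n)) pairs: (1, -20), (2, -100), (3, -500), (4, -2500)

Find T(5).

Consecutive ratio: -100/(-20) = 5, and -500/(-100) = 5, so r = 5.
Then A·5^1 = -20 gives A = -4, and T(n) = -4·5^n.
T(5) = -4·5^5 = -12500.

-12500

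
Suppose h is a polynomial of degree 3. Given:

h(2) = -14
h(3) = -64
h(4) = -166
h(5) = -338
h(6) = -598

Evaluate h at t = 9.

First differences: -50, -102, -172, -260. Second differences: -52, -70, -88. Third differences: -18, -18.
Level-3 differences are constant, so h has degree 3.
Fitting a degree-3 polynomial gives h(t) = -3t³ + t² + 2t + 2.
Then h(9) = -2086.

-2086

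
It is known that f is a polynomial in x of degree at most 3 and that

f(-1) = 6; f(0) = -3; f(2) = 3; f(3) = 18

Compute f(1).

Write f(x) = ax³ + bx² + cx + d; the 4 given values yield a linear system in the 4 coefficients.
Solving, the leading coefficient vanishes, and f(x) = 4x² - 5x - 3.
Then f(1) = -4.

-4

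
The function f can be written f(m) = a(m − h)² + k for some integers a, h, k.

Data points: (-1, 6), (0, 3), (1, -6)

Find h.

First differences -3, -9; second difference -6 = 2a, so a = -3.
Expanding, the m-coefficient is −2ah = 6h; matching it to the data gives h = -1, and then k = 6.
So f(m) = -3(m + 1)² + 6.
Hence h = -1.

-1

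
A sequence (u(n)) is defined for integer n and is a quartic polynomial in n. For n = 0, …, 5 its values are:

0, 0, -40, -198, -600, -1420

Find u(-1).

Write u(n) = an^4 + bn³ + cn² + dn + e; the 6 given values yield a linear system in the 5 coefficients.
Solving, u(n) = -2n^4 - n³ - 3n² + 6n.
Then u(-1) = -10.

-10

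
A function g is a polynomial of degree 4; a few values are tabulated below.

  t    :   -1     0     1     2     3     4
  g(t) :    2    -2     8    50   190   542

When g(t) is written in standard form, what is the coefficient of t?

First differences: -4, 10, 42, 140, 352. Second differences: 14, 32, 98, 212. Third differences: 18, 66, 114. Fourth differences: 48, 48.
Level-4 differences are constant, so g has degree 4.
Fitting a degree-4 polynomial gives g(t) = 2t^4 - t³ + 5t² + 4t - 2.
The coefficient of t is 4.

4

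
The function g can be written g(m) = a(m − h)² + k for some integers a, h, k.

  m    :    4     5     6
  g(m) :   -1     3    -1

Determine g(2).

First differences 4, -4; second difference -8 = 2a, so a = -4.
Expanding, the m-coefficient is −2ah = 8h; matching it to the data gives h = 5, and then k = 3.
So g(m) = -4(m − 5)² + 3.
g(2) = -4·(-3)² + 3 = -33.

-33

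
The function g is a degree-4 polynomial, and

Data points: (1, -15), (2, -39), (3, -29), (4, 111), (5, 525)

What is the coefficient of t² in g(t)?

-9

Write g(t) = at^4 + bt³ + ct² + dt + e; the 5 given values yield a linear system in the 5 coefficients.
Solving, g(t) = 2t^4 - 4t³ - 9t² + t - 5.
The coefficient of t² is -9.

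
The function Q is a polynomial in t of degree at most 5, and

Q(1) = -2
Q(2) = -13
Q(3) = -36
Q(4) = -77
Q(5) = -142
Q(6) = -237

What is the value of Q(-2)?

Write Q(t) = at^5 + bt^4 + ct³ + dt² + et + p; the 6 given values yield a linear system in the 6 coefficients.
Solving, the top 2 coefficients vanish, and Q(t) = -t³ - 4t + 3.
Then Q(-2) = 19.

19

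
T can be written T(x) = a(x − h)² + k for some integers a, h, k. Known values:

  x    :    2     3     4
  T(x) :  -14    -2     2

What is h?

4

First differences 12, 4; second difference -8 = 2a, so a = -4.
Expanding, the x-coefficient is −2ah = 8h; matching it to the data gives h = 4, and then k = 2.
So T(x) = -4(x − 4)² + 2.
Hence h = 4.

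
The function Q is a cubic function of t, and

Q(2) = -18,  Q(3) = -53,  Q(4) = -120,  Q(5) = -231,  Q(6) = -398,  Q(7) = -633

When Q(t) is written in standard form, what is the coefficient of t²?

First differences: -35, -67, -111, -167, -235. Second differences: -32, -44, -56, -68. Third differences: -12, -12, -12.
Level-3 differences are constant, so Q has degree 3.
Fitting a degree-3 polynomial gives Q(t) = -2t³ + 2t² - 7t + 4.
The coefficient of t² is 2.

2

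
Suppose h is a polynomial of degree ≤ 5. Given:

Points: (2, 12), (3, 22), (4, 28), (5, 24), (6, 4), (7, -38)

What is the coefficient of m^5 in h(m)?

First differences: 10, 6, -4, -20, -42. Second differences: -4, -10, -16, -22. Third differences: -6, -6, -6.
Level-3 differences are constant, so h has degree 3.
Fitting a degree-3 polynomial gives h(m) = -m³ + 7m² - 6m + 4.
The coefficient of m^5 is 0.

0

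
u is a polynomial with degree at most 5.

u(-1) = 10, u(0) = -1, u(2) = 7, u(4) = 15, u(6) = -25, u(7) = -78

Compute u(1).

Write u(x) = ax^5 + bx^4 + cx³ + dx² + ex + p; the 6 given values yield a linear system in the 6 coefficients.
Solving, the top 2 coefficients vanish, and u(x) = -x³ + 6x² - 4x - 1.
Then u(1) = 0.

0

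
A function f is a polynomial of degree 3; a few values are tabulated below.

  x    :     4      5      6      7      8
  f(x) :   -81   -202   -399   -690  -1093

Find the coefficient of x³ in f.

-3

First differences: -121, -197, -291, -403. Second differences: -76, -94, -112. Third differences: -18, -18.
Level-3 differences are constant, so f has degree 3.
Fitting a degree-3 polynomial gives f(x) = -3x³ + 7x² - x + 3.
The coefficient of x³ is -3.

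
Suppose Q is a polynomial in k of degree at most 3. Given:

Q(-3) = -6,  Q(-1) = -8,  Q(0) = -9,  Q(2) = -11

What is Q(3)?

-12

Write Q(k) = ak³ + bk² + ck + d; the 4 given values yield a linear system in the 4 coefficients.
Solving, the top 2 coefficients vanish, and Q(k) = -k - 9.
Then Q(3) = -12.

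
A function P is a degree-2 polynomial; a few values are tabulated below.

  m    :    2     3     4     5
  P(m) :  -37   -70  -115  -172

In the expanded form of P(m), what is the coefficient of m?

First differences: -33, -45, -57. Second differences: -12, -12.
Level-2 differences are constant, so P has degree 2.
Fitting a degree-2 polynomial gives P(m) = -6m² - 3m - 7.
The coefficient of m is -3.

-3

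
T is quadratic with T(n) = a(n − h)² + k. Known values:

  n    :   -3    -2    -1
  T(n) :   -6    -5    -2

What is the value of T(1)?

First differences 1, 3; second difference 2 = 2a, so a = 1.
Expanding, the n-coefficient is −2ah = -2h; matching it to the data gives h = -3, and then k = -6.
So T(n) = 1(n + 3)² − 6.
T(1) = 1·4² − 6 = 10.

10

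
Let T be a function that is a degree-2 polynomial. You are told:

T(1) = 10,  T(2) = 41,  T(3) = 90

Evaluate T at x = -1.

Write T(x) = ax² + bx + c; the 3 given values yield a linear system in the 3 coefficients.
Solving, T(x) = 9x² + 4x - 3.
Then T(-1) = 2.

2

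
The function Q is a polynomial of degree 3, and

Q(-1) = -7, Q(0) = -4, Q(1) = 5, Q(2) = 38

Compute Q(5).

461

Write Q(k) = ak³ + bk² + ck + d; the 4 given values yield a linear system in the 4 coefficients.
Solving, Q(k) = 3k³ + 3k² + 3k - 4.
Then Q(5) = 461.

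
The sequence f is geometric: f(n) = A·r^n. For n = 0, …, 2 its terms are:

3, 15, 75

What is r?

Consecutive ratio: 15/3 = 5, and 75/15 = 5, so r = 5.
Then A·5^0 = 3 gives A = 3, and f(n) = 3·5^n.

5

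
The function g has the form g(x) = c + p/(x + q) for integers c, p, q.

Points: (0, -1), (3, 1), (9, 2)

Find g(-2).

-9

(g(x) − c)(x + q) = p for each data point; the three points give a linear system in c and q, then p follows.
Solving: c = 3, q = 3, p = -12, so g(x) = 3 − 12/(x + 3).
Then g(-2) = 3 − 12/1 = -9.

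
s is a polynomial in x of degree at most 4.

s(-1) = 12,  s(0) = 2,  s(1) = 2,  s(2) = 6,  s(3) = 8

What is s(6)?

Write s(x) = ax^4 + bx³ + cx² + dx + e; the 5 given values yield a linear system in the 5 coefficients.
Solving, the leading coefficient vanishes, and s(x) = -x³ + 5x² - 4x + 2.
Then s(6) = -58.

-58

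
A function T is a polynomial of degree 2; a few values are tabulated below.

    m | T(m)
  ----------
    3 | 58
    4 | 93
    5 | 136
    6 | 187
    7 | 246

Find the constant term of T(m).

1

First differences: 35, 43, 51, 59. Second differences: 8, 8, 8.
Level-2 differences are constant, so T has degree 2.
Fitting a degree-2 polynomial gives T(m) = 4m² + 7m + 1.
The constant term is T(0) = 1.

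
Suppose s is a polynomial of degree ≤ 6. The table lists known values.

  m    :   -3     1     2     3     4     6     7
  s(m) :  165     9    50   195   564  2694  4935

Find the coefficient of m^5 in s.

Write s(m) = am^6 + bm^5 + cm^4 + dm³ + em² + pm + q; the 7 given values yield a linear system in the 7 coefficients.
Solving, the top 2 coefficients vanish, and s(m) = 2m^4 + 2m² + 5m.
The coefficient of m^5 is 0.

0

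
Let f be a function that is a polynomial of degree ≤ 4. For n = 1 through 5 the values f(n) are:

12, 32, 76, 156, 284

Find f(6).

First differences: 20, 44, 80, 128. Second differences: 24, 36, 48. Third differences: 12, 12.
Level-3 differences are constant, so f has degree 3.
Extending the table by one column gives the next first difference 188, so f(6) = 284 + 188 = 472.

472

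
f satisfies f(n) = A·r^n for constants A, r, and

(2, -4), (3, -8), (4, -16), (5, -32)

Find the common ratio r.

Consecutive ratio: -8/(-4) = 2, and -16/(-8) = 2, so r = 2.
Then A·2^2 = -4 gives A = -1, and f(n) = -1·2^n.

2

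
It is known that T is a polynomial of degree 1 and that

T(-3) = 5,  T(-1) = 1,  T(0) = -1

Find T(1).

Write T(t) = at + b; the 3 given values yield a linear system in the 2 coefficients.
Solving, T(t) = -2t - 1.
Then T(1) = -3.

-3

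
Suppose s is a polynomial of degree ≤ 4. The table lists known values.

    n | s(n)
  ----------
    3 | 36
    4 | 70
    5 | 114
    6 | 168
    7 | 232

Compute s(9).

390

First differences: 34, 44, 54, 64. Second differences: 10, 10, 10.
Level-2 differences are constant, so s has degree 2.
Fitting a degree-2 polynomial gives s(n) = 5n² - n - 6.
Then s(9) = 390.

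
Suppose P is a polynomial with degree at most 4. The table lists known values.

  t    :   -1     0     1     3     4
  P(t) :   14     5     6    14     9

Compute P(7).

Write P(t) = at^4 + bt³ + ct² + dt + e; the 5 given values yield a linear system in the 5 coefficients.
Solving, the leading coefficient vanishes, and P(t) = -t³ + 5t² - 3t + 5.
Then P(7) = -114.

-114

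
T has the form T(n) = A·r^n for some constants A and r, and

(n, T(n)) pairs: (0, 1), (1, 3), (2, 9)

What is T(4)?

81

Consecutive ratio: 3/1 = 3, and 9/3 = 3, so r = 3.
Then A·3^0 = 1 gives A = 1, and T(n) = 1·3^n.
T(4) = 1·3^4 = 81.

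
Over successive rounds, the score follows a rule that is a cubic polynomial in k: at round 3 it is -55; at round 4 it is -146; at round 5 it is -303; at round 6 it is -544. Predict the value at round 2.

Write the value at k as s(k).
Write s(k) = ak³ + bk² + ck + d; the 4 given values yield a linear system in the 4 coefficients.
Solving, s(k) = -3k³ + 3k² - k + 2.
Then s(2) = -12.

-12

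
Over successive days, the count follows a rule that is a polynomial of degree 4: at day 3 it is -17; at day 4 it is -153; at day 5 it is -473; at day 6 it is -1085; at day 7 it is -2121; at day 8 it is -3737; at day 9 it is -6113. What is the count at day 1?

15

Write the value at x as T(x).
First differences: -136, -320, -612, -1036, -1616, -2376. Second differences: -184, -292, -424, -580, -760. Third differences: -108, -132, -156, -180. Fourth differences: -24, -24, -24.
Level-4 differences are constant, so T has degree 4.
Fitting a degree-4 polynomial gives T(x) = -x^4 + 5x² + 4x + 7.
Then T(1) = 15.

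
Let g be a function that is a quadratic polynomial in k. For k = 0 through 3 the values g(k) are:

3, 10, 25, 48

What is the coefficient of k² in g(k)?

First differences: 7, 15, 23. Second differences: 8, 8.
Level-2 differences are constant, so g has degree 2.
Fitting a degree-2 polynomial gives g(k) = 4k² + 3k + 3.
The coefficient of k² is 4.

4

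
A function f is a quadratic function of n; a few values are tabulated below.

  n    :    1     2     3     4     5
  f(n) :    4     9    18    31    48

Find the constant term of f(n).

3

Write f(n) = an² + bn + c; the 5 given values yield a linear system in the 3 coefficients.
Solving, f(n) = 2n² - n + 3.
The constant term is f(0) = 3.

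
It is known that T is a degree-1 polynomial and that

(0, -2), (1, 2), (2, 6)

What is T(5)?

18

First differences: 4, 4.
Level-1 differences are constant, so T has degree 1.
Fitting a degree-1 polynomial gives T(m) = 4m - 2.
Then T(5) = 18.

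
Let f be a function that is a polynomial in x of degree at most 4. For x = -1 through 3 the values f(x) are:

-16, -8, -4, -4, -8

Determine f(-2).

Write f(x) = ax^4 + bx³ + cx² + dx + e; the 5 given values yield a linear system in the 5 coefficients.
Solving, the top 2 coefficients vanish, and f(x) = -2x² + 6x - 8.
Then f(-2) = -28.

-28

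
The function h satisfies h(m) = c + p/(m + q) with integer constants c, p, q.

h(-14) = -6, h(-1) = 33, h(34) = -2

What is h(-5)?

-15

(h(m) − c)(m + q) = p for each data point; the three points give a linear system in c and q, then p follows.
Solving: c = -3, q = 2, p = 36, so h(m) = -3 + 36/(m + 2).
Then h(-5) = -3 + 36/(-3) = -15.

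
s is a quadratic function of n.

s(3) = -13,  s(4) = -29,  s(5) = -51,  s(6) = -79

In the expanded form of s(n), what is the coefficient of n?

5

First differences: -16, -22, -28. Second differences: -6, -6.
Level-2 differences are constant, so s has degree 2.
Fitting a degree-2 polynomial gives s(n) = -3n² + 5n - 1.
The coefficient of n is 5.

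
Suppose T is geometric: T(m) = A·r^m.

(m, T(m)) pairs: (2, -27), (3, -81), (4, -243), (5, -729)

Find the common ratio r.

Consecutive ratio: -81/(-27) = 3, and -243/(-81) = 3, so r = 3.
Then A·3^2 = -27 gives A = -3, and T(m) = -3·3^m.

3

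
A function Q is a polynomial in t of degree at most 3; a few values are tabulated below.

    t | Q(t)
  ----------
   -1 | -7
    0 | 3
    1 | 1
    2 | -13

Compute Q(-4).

Write Q(t) = at³ + bt² + ct + d; the 4 given values yield a linear system in the 4 coefficients.
Solving, the leading coefficient vanishes, and Q(t) = -6t² + 4t + 3.
Then Q(-4) = -109.

-109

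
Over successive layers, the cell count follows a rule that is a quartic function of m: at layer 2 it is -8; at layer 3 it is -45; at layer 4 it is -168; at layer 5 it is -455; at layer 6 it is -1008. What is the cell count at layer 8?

-3440

Write the value at m as f(m).
Write f(m) = am^4 + bm³ + cm² + dm + e; the 5 given values yield a linear system in the 5 coefficients.
Solving, f(m) = -m^4 + m³ + 3m² - 6m.
Then f(8) = -3440.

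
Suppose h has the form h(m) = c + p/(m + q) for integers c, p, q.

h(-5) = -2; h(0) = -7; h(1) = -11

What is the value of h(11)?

4

(h(m) − c)(m + q) = p for each data point; the three points give a linear system in c and q, then p follows.
Solving: c = 1, q = -3, p = 24, so h(m) = 1 + 24/(m − 3).
Then h(11) = 1 + 24/8 = 4.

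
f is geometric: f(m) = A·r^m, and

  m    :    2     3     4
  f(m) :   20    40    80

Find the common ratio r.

2

Consecutive ratio: 40/20 = 2, and 80/40 = 2, so r = 2.
Then A·2^2 = 20 gives A = 5, and f(m) = 5·2^m.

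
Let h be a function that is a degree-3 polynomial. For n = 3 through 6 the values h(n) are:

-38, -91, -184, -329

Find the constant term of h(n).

1

Write h(n) = an³ + bn² + cn + d; the 4 given values yield a linear system in the 4 coefficients.
Solving, h(n) = -2n³ + 4n² - 7n + 1.
The constant term is h(0) = 1.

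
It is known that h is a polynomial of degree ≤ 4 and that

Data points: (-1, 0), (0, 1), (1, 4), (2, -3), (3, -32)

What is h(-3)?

First differences: 1, 3, -7, -29. Second differences: 2, -10, -22. Third differences: -12, -12.
Level-3 differences are constant, so h has degree 3.
Fitting a degree-3 polynomial gives h(k) = -2k³ + k² + 4k + 1.
Then h(-3) = 52.

52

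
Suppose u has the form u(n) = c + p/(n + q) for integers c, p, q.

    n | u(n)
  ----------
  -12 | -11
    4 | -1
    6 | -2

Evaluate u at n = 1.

2

(u(n) − c)(n + q) = p for each data point; the three points give a linear system in c and q, then p follows.
Solving: c = -6, q = 4, p = 40, so u(n) = -6 + 40/(n + 4).
Then u(1) = -6 + 40/5 = 2.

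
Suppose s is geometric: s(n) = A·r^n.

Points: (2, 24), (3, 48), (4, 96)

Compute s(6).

Consecutive ratio: 48/24 = 2, and 96/48 = 2, so r = 2.
Then A·2^2 = 24 gives A = 6, and s(n) = 6·2^n.
s(6) = 6·2^6 = 384.

384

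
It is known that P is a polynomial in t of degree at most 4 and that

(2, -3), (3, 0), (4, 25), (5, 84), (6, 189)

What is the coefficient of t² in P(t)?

-7

First differences: 3, 25, 59, 105. Second differences: 22, 34, 46. Third differences: 12, 12.
Level-3 differences are constant, so P has degree 3.
Fitting a degree-3 polynomial gives P(t) = 2t³ - 7t² + 9.
The coefficient of t² is -7.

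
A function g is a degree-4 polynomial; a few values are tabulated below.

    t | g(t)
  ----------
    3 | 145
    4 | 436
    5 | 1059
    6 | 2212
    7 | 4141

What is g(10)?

Write g(t) = at^4 + bt³ + ct² + dt + e; the 5 given values yield a linear system in the 5 coefficients.
Solving, g(t) = 2t^4 - 3t³ + 8t² - 4t + 4.
Then g(10) = 17764.

17764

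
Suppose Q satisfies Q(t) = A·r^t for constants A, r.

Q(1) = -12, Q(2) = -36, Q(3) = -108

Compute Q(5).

Consecutive ratio: -36/(-12) = 3, and -108/(-36) = 3, so r = 3.
Then A·3^1 = -12 gives A = -4, and Q(t) = -4·3^t.
Q(5) = -4·3^5 = -972.

-972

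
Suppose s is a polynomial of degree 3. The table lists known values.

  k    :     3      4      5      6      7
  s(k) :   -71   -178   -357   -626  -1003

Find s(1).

-1

First differences: -107, -179, -269, -377. Second differences: -72, -90, -108. Third differences: -18, -18.
Level-3 differences are constant, so s has degree 3.
Fitting a degree-3 polynomial gives s(k) = -3k³ + 4k - 2.
Then s(1) = -1.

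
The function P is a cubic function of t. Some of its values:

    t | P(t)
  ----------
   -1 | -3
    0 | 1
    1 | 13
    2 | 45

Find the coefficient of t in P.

6

Write P(t) = at³ + bt² + ct + d; the 4 given values yield a linear system in the 4 coefficients.
Solving, P(t) = 2t³ + 4t² + 6t + 1.
The coefficient of t is 6.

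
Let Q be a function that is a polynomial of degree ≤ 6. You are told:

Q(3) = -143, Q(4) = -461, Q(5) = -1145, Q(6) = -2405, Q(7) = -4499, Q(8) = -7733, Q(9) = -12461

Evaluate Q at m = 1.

-5

Write Q(m) = am^6 + bm^5 + cm^4 + dm³ + em² + pm + q; the 7 given values yield a linear system in the 7 coefficients.
Solving, the top 2 coefficients vanish, and Q(m) = -2m^4 + m³ - m² + 2m - 5.
Then Q(1) = -5.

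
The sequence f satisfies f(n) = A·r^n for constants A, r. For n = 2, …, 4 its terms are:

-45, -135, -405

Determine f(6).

Consecutive ratio: -135/(-45) = 3, and -405/(-135) = 3, so r = 3.
Then A·3^2 = -45 gives A = -5, and f(n) = -5·3^n.
f(6) = -5·3^6 = -3645.

-3645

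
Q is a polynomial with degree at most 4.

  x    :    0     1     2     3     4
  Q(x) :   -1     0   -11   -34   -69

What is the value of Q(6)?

First differences: 1, -11, -23, -35. Second differences: -12, -12, -12.
Level-2 differences are constant, so Q has degree 2.
Fitting a degree-2 polynomial gives Q(x) = -6x² + 7x - 1.
Then Q(6) = -175.

-175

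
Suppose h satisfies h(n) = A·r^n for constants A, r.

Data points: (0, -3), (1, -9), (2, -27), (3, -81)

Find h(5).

-729

Consecutive ratio: -9/(-3) = 3, and -27/(-9) = 3, so r = 3.
Then A·3^0 = -3 gives A = -3, and h(n) = -3·3^n.
h(5) = -3·3^5 = -729.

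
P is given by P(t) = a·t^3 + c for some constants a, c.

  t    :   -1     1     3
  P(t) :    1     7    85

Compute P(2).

From P(-1) = 1 and P(1) = 7: -1a + c = 1 and 1a + c = 7.
Subtracting: 2a = 6, so a = 3; then c = 1 − 3·(-1) = 4.
So P(t) = 3t³ + 4, and P(2) = 28.

28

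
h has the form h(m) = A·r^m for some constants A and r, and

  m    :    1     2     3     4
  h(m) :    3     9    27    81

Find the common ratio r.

Consecutive ratio: 9/3 = 3, and 27/9 = 3, so r = 3.
Then A·3^1 = 3 gives A = 1, and h(m) = 1·3^m.

3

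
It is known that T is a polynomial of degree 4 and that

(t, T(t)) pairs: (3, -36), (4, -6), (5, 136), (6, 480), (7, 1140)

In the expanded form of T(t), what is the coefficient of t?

1

Write T(t) = at^4 + bt³ + ct² + dt + e; the 5 given values yield a linear system in the 5 coefficients.
Solving, T(t) = t^4 - 3t³ - 5t² + t + 6.
The coefficient of t is 1.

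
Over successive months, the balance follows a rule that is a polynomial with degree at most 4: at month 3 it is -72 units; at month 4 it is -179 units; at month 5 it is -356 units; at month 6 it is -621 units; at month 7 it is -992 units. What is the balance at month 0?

9

Write the value at n as g(n).
First differences: -107, -177, -265, -371. Second differences: -70, -88, -106. Third differences: -18, -18.
Level-3 differences are constant, so g has degree 3.
Fitting a degree-3 polynomial gives g(n) = -3n³ + n² - 3n + 9.
Then g(0) = 9.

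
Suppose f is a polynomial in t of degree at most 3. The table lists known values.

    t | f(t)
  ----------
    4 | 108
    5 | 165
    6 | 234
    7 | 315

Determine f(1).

First differences: 57, 69, 81. Second differences: 12, 12.
Level-2 differences are constant, so f has degree 2.
Fitting a degree-2 polynomial gives f(t) = 6t² + 3t.
Then f(1) = 9.

9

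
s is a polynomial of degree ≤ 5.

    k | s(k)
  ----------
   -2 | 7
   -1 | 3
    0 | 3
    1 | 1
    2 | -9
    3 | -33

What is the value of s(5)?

First differences: -4, 0, -2, -10, -24. Second differences: 4, -2, -8, -14. Third differences: -6, -6, -6.
Level-3 differences are constant, so s has degree 3.
Fitting a degree-3 polynomial gives s(k) = -k³ - k² + 3.
Then s(5) = -147.

-147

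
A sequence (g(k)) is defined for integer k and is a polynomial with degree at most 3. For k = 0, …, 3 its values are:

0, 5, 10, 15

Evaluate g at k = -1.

First differences: 5, 5, 5.
Level-1 differences are constant, so g has degree 1.
Fitting a degree-1 polynomial gives g(k) = 5k.
Then g(-1) = -5.

-5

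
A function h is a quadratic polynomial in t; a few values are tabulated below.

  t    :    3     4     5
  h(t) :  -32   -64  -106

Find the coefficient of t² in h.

Write h(t) = at² + bt + c; the 3 given values yield a linear system in the 3 coefficients.
Solving, h(t) = -5t² + 3t + 4.
The coefficient of t² is -5.

-5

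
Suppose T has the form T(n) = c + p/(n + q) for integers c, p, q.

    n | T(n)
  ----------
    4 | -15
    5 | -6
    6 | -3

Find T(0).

(T(n) − c)(n + q) = p for each data point; the three points give a linear system in c and q, then p follows.
Solving: c = 3, q = -3, p = -18, so T(n) = 3 − 18/(n − 3).
Then T(0) = 3 − 18/(-3) = 9.

9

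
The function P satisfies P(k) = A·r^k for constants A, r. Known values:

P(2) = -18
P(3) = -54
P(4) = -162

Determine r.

3

Consecutive ratio: -54/(-18) = 3, and -162/(-54) = 3, so r = 3.
Then A·3^2 = -18 gives A = -2, and P(k) = -2·3^k.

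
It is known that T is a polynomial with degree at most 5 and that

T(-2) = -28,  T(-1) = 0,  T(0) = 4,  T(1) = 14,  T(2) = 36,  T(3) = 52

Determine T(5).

-126

First differences: 28, 4, 10, 22, 16. Second differences: -24, 6, 12, -6. Third differences: 30, 6, -18. Fourth differences: -24, -24.
Level-4 differences are constant, so T has degree 4.
Fitting a degree-4 polynomial gives T(x) = -x^4 + 3x³ + 4x² + 4x + 4.
Then T(5) = -126.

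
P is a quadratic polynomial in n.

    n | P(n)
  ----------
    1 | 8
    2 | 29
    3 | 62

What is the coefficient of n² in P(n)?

6

Write P(n) = an² + bn + c; the 3 given values yield a linear system in the 3 coefficients.
Solving, P(n) = 6n² + 3n - 1.
The coefficient of n² is 6.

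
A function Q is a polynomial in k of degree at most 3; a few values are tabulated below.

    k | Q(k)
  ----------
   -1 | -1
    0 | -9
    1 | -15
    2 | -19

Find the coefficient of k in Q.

-7

Write Q(k) = ak³ + bk² + ck + d; the 4 given values yield a linear system in the 4 coefficients.
Solving, the leading coefficient vanishes, and Q(k) = k² - 7k - 9.
The coefficient of k is -7.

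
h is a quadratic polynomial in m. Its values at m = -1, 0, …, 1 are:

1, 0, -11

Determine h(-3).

-27

Write h(m) = am² + bm + c; the 3 given values yield a linear system in the 3 coefficients.
Solving, h(m) = -5m² - 6m.
Then h(-3) = -27.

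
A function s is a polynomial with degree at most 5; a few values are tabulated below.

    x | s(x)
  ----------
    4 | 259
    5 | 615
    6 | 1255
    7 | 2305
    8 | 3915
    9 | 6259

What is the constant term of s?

Write s(x) = ax^5 + bx^4 + cx³ + dx² + ex + p; the 6 given values yield a linear system in the 6 coefficients.
Solving, the leading coefficient vanishes, and s(x) = x^4 - x³ + 6x² - 6x - 5.
The constant term is s(0) = -5.

-5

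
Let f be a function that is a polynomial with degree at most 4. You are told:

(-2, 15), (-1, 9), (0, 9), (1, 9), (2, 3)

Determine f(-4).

69

Write f(x) = ax^4 + bx³ + cx² + dx + e; the 5 given values yield a linear system in the 5 coefficients.
Solving, the leading coefficient vanishes, and f(x) = -x³ + x + 9.
Then f(-4) = 69.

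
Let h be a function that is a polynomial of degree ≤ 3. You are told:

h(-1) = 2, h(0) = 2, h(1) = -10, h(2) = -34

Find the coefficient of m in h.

-6

First differences: 0, -12, -24. Second differences: -12, -12.
Level-2 differences are constant, so h has degree 2.
Fitting a degree-2 polynomial gives h(m) = -6m² - 6m + 2.
The coefficient of m is -6.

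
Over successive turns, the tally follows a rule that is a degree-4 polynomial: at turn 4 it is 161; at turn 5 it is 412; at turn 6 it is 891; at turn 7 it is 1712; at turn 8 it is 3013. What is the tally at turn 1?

Write the value at k as P(k).
Write P(k) = ak^4 + bk³ + ck² + dk + e; the 5 given values yield a linear system in the 5 coefficients.
Solving, P(k) = k^4 - 3k³ + 8k² - 7k - 3.
Then P(1) = -4.

-4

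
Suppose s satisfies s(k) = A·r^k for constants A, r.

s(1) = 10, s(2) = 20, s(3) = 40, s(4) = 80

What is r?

Consecutive ratio: 20/10 = 2, and 40/20 = 2, so r = 2.
Then A·2^1 = 10 gives A = 5, and s(k) = 5·2^k.

2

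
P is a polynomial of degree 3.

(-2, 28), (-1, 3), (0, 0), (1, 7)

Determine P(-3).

87

Write P(x) = ax³ + bx² + cx + d; the 4 given values yield a linear system in the 4 coefficients.
Solving, P(x) = -2x³ + 5x² + 4x.
Then P(-3) = 87.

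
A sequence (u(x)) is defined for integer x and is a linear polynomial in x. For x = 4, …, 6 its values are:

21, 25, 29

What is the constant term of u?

5

First differences: 4, 4.
Level-1 differences are constant, so u has degree 1.
Fitting a degree-1 polynomial gives u(x) = 4x + 5.
The constant term is u(0) = 5.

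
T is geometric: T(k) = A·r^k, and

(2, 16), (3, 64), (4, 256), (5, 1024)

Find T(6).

Consecutive ratio: 64/16 = 4, and 256/64 = 4, so r = 4.
Then A·4^2 = 16 gives A = 1, and T(k) = 1·4^k.
T(6) = 1·4^6 = 4096.

4096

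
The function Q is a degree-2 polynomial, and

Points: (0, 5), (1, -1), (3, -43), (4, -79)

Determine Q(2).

-17

Write Q(t) = at² + bt + c; the 4 given values yield a linear system in the 3 coefficients.
Solving, Q(t) = -5t² - t + 5.
Then Q(2) = -17.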